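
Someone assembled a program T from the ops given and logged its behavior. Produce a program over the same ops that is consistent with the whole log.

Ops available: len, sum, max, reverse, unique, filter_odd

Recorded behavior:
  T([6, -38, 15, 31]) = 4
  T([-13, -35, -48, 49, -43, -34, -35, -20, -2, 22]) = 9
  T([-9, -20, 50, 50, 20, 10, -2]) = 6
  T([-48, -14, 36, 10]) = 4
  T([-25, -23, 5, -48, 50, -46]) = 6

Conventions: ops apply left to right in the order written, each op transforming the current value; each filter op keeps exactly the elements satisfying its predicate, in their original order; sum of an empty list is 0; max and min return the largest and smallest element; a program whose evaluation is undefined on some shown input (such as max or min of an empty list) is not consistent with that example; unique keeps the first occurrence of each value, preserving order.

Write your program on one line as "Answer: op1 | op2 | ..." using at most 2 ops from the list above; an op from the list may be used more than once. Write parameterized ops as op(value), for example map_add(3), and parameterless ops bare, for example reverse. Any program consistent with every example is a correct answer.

unique | len

Check, running the answer program on each example:
  [6, -38, 15, 31] -> [6, -38, 15, 31] -> 4
  [-13, -35, -48, 49, -43, -34, -35, -20, -2, 22] -> [-13, -35, -48, 49, -43, -34, -20, -2, 22] -> 9
  [-9, -20, 50, 50, 20, 10, -2] -> [-9, -20, 50, 20, 10, -2] -> 6
  [-48, -14, 36, 10] -> [-48, -14, 36, 10] -> 4
  [-25, -23, 5, -48, 50, -46] -> [-25, -23, 5, -48, 50, -46] -> 6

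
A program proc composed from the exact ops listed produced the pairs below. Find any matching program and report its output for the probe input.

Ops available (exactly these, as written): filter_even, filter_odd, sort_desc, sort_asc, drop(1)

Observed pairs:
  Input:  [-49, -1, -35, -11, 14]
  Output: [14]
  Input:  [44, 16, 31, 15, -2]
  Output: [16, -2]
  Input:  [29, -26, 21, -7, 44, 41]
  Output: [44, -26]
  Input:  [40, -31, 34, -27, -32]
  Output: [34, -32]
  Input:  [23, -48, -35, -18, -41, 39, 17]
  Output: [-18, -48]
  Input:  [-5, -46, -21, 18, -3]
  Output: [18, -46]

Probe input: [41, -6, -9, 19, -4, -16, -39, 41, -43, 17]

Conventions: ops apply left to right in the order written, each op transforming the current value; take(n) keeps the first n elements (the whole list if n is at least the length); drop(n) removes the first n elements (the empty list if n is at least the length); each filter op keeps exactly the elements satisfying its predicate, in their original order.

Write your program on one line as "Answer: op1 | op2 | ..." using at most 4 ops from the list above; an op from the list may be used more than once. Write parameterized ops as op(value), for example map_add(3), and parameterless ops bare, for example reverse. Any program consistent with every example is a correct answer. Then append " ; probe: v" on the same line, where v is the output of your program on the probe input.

drop(1) | filter_even | sort_desc ; probe: [-4, -6, -16]

Check, running the answer program on each example:
  [-49, -1, -35, -11, 14] -> [-1, -35, -11, 14] -> [14] -> [14]
  [44, 16, 31, 15, -2] -> [16, 31, 15, -2] -> [16, -2] -> [16, -2]
  [29, -26, 21, -7, 44, 41] -> [-26, 21, -7, 44, 41] -> [-26, 44] -> [44, -26]
  [40, -31, 34, -27, -32] -> [-31, 34, -27, -32] -> [34, -32] -> [34, -32]
  [23, -48, -35, -18, -41, 39, 17] -> [-48, -35, -18, -41, 39, 17] -> [-48, -18] -> [-18, -48]
  [-5, -46, -21, 18, -3] -> [-46, -21, 18, -3] -> [-46, 18] -> [18, -46]
  probe: [41, -6, -9, 19, -4, -16, -39, 41, -43, 17] -> [-6, -9, 19, -4, -16, -39, 41, -43, 17] -> [-6, -4, -16] -> [-4, -6, -16]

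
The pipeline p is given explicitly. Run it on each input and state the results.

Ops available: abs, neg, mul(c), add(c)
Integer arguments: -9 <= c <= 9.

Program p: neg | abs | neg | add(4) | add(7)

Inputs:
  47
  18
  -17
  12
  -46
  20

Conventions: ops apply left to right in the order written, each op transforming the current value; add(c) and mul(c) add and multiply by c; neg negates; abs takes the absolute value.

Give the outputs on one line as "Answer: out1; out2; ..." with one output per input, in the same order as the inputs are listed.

Execution, op by op:
  47 -> -47 -> 47 -> -47 -> -43 -> -36
  18 -> -18 -> 18 -> -18 -> -14 -> -7
  -17 -> 17 -> 17 -> -17 -> -13 -> -6
  12 -> -12 -> 12 -> -12 -> -8 -> -1
  -46 -> 46 -> 46 -> -46 -> -42 -> -35
  20 -> -20 -> 20 -> -20 -> -16 -> -9

-36; -7; -6; -1; -35; -9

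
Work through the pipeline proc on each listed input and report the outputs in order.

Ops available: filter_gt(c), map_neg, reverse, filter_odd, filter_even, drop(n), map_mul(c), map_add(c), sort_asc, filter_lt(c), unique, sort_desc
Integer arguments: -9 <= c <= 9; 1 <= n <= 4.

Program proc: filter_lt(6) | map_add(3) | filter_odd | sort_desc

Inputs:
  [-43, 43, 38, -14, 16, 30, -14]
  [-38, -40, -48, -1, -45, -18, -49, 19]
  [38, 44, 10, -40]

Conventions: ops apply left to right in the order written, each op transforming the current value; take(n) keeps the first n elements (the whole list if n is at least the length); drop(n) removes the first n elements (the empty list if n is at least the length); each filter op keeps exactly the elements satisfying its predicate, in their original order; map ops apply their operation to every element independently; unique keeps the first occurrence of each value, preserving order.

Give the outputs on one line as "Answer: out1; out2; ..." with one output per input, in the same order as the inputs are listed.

[-11, -11]; [-15, -35, -37, -45]; [-37]

Execution, op by op:
  [-43, 43, 38, -14, 16, 30, -14] -> [-43, -14, -14] -> [-40, -11, -11] -> [-11, -11] -> [-11, -11]
  [-38, -40, -48, -1, -45, -18, -49, 19] -> [-38, -40, -48, -1, -45, -18, -49] -> [-35, -37, -45, 2, -42, -15, -46] -> [-35, -37, -45, -15] -> [-15, -35, -37, -45]
  [38, 44, 10, -40] -> [-40] -> [-37] -> [-37] -> [-37]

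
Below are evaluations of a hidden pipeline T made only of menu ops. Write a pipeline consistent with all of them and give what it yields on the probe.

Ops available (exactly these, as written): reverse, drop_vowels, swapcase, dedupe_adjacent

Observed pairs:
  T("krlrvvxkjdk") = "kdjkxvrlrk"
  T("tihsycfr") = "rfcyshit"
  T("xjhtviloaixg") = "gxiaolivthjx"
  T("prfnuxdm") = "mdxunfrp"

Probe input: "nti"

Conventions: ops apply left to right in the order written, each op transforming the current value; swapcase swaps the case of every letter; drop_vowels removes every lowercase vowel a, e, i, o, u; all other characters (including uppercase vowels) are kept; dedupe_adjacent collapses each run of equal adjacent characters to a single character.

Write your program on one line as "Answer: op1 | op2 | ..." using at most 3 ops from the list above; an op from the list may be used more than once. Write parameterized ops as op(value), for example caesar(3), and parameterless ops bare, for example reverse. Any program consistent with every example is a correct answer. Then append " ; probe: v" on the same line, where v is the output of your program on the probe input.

reverse | dedupe_adjacent ; probe: "itn"

Check, running the answer program on each example:
  "krlrvvxkjdk" -> "kdjkxvvrlrk" -> "kdjkxvrlrk"
  "tihsycfr" -> "rfcyshit" -> "rfcyshit"
  "xjhtviloaixg" -> "gxiaolivthjx" -> "gxiaolivthjx"
  "prfnuxdm" -> "mdxunfrp" -> "mdxunfrp"
  probe: "nti" -> "itn" -> "itn"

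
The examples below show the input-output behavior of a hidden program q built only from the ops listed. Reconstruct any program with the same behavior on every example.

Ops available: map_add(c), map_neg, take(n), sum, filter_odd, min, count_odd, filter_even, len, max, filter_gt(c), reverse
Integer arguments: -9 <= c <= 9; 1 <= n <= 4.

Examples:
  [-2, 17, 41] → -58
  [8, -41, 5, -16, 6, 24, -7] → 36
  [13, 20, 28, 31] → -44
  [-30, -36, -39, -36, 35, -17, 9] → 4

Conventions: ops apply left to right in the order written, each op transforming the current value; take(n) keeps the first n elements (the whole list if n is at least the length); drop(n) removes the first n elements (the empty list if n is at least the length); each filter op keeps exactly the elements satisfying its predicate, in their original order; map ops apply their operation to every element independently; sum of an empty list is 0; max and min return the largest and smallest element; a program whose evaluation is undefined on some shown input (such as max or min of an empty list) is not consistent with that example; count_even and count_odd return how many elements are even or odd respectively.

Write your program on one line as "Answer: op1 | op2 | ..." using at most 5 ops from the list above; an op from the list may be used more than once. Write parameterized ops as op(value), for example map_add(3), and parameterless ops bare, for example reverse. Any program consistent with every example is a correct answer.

map_neg | filter_odd | take(2) | reverse | sum

Check, running the answer program on each example:
  [-2, 17, 41] -> [2, -17, -41] -> [-17, -41] -> [-17, -41] -> [-41, -17] -> -58
  [8, -41, 5, -16, 6, 24, -7] -> [-8, 41, -5, 16, -6, -24, 7] -> [41, -5, 7] -> [41, -5] -> [-5, 41] -> 36
  [13, 20, 28, 31] -> [-13, -20, -28, -31] -> [-13, -31] -> [-13, -31] -> [-31, -13] -> -44
  [-30, -36, -39, -36, 35, -17, 9] -> [30, 36, 39, 36, -35, 17, -9] -> [39, -35, 17, -9] -> [39, -35] -> [-35, 39] -> 4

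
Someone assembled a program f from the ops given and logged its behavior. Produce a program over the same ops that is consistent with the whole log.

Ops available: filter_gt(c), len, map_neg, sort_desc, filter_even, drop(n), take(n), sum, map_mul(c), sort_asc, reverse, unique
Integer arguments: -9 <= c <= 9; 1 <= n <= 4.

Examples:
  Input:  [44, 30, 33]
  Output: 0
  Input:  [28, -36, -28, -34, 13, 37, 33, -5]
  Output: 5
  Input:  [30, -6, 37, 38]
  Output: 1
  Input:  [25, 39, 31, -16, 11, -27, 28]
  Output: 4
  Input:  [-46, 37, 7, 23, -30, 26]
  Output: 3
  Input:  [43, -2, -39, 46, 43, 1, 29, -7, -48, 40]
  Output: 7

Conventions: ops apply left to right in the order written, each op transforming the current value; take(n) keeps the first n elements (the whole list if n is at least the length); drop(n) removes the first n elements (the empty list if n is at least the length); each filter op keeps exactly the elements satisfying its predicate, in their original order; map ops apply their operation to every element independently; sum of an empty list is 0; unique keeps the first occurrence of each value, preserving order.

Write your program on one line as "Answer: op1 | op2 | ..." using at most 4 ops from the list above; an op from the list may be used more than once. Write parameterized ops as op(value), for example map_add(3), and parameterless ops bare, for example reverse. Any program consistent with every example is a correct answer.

reverse | drop(3) | sort_asc | len

Check, running the answer program on each example:
  [44, 30, 33] -> [33, 30, 44] -> [] -> [] -> 0
  [28, -36, -28, -34, 13, 37, 33, -5] -> [-5, 33, 37, 13, -34, -28, -36, 28] -> [13, -34, -28, -36, 28] -> [-36, -34, -28, 13, 28] -> 5
  [30, -6, 37, 38] -> [38, 37, -6, 30] -> [30] -> [30] -> 1
  [25, 39, 31, -16, 11, -27, 28] -> [28, -27, 11, -16, 31, 39, 25] -> [-16, 31, 39, 25] -> [-16, 25, 31, 39] -> 4
  [-46, 37, 7, 23, -30, 26] -> [26, -30, 23, 7, 37, -46] -> [7, 37, -46] -> [-46, 7, 37] -> 3
  [43, -2, -39, 46, 43, 1, 29, -7, -48, 40] -> [40, -48, -7, 29, 1, 43, 46, -39, -2, 43] -> [29, 1, 43, 46, -39, -2, 43] -> [-39, -2, 1, 29, 43, 43, 46] -> 7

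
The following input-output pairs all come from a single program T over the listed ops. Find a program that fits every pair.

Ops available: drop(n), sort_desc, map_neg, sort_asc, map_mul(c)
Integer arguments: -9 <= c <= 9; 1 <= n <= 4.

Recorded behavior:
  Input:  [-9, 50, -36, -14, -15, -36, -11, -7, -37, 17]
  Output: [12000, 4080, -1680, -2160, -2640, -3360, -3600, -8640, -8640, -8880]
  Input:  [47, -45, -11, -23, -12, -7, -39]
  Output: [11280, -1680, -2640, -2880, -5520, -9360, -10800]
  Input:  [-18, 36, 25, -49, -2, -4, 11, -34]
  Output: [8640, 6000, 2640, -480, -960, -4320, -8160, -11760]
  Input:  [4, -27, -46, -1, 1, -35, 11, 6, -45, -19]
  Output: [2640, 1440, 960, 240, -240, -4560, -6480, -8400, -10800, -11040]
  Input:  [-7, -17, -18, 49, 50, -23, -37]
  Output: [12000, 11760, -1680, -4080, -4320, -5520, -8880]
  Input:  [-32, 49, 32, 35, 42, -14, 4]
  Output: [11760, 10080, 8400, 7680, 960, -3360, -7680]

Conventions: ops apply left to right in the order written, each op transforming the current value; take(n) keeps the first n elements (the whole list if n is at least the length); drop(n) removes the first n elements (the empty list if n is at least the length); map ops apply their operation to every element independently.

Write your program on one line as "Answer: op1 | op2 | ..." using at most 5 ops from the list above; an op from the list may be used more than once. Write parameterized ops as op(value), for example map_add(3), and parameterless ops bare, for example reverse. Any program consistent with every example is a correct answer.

map_mul(-5) | sort_asc | map_mul(-8) | map_mul(6)

Check, running the answer program on each example:
  [-9, 50, -36, -14, -15, -36, -11, -7, -37, 17] -> [45, -250, 180, 70, 75, 180, 55, 35, 185, -85] -> [-250, -85, 35, 45, 55, 70, 75, 180, 180, 185] -> [2000, 680, -280, -360, -440, -560, -600, -1440, -1440, -1480] -> [12000, 4080, -1680, -2160, -2640, -3360, -3600, -8640, -8640, -8880]
  [47, -45, -11, -23, -12, -7, -39] -> [-235, 225, 55, 115, 60, 35, 195] -> [-235, 35, 55, 60, 115, 195, 225] -> [1880, -280, -440, -480, -920, -1560, -1800] -> [11280, -1680, -2640, -2880, -5520, -9360, -10800]
  [-18, 36, 25, -49, -2, -4, 11, -34] -> [90, -180, -125, 245, 10, 20, -55, 170] -> [-180, -125, -55, 10, 20, 90, 170, 245] -> [1440, 1000, 440, -80, -160, -720, -1360, -1960] -> [8640, 6000, 2640, -480, -960, -4320, -8160, -11760]
  [4, -27, -46, -1, 1, -35, 11, 6, -45, -19] -> [-20, 135, 230, 5, -5, 175, -55, -30, 225, 95] -> [-55, -30, -20, -5, 5, 95, 135, 175, 225, 230] -> [440, 240, 160, 40, -40, -760, -1080, -1400, -1800, -1840] -> [2640, 1440, 960, 240, -240, -4560, -6480, -8400, -10800, -11040]
  [-7, -17, -18, 49, 50, -23, -37] -> [35, 85, 90, -245, -250, 115, 185] -> [-250, -245, 35, 85, 90, 115, 185] -> [2000, 1960, -280, -680, -720, -920, -1480] -> [12000, 11760, -1680, -4080, -4320, -5520, -8880]
  [-32, 49, 32, 35, 42, -14, 4] -> [160, -245, -160, -175, -210, 70, -20] -> [-245, -210, -175, -160, -20, 70, 160] -> [1960, 1680, 1400, 1280, 160, -560, -1280] -> [11760, 10080, 8400, 7680, 960, -3360, -7680]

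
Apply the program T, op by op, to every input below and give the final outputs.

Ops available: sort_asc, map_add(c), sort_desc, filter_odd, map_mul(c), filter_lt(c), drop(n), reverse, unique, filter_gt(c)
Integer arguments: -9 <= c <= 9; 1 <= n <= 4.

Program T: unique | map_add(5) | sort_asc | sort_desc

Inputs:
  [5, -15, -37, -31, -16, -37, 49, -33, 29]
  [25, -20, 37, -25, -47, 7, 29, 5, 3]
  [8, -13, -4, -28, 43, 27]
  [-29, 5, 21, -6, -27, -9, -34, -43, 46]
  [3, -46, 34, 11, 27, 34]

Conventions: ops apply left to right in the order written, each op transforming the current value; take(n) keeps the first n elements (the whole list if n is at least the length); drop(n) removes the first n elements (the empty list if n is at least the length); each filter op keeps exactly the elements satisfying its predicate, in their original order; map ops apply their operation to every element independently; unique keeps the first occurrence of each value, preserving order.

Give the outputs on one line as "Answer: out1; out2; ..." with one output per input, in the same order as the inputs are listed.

Execution, op by op:
  [5, -15, -37, -31, -16, -37, 49, -33, 29] -> [5, -15, -37, -31, -16, 49, -33, 29] -> [10, -10, -32, -26, -11, 54, -28, 34] -> [-32, -28, -26, -11, -10, 10, 34, 54] -> [54, 34, 10, -10, -11, -26, -28, -32]
  [25, -20, 37, -25, -47, 7, 29, 5, 3] -> [25, -20, 37, -25, -47, 7, 29, 5, 3] -> [30, -15, 42, -20, -42, 12, 34, 10, 8] -> [-42, -20, -15, 8, 10, 12, 30, 34, 42] -> [42, 34, 30, 12, 10, 8, -15, -20, -42]
  [8, -13, -4, -28, 43, 27] -> [8, -13, -4, -28, 43, 27] -> [13, -8, 1, -23, 48, 32] -> [-23, -8, 1, 13, 32, 48] -> [48, 32, 13, 1, -8, -23]
  [-29, 5, 21, -6, -27, -9, -34, -43, 46] -> [-29, 5, 21, -6, -27, -9, -34, -43, 46] -> [-24, 10, 26, -1, -22, -4, -29, -38, 51] -> [-38, -29, -24, -22, -4, -1, 10, 26, 51] -> [51, 26, 10, -1, -4, -22, -24, -29, -38]
  [3, -46, 34, 11, 27, 34] -> [3, -46, 34, 11, 27] -> [8, -41, 39, 16, 32] -> [-41, 8, 16, 32, 39] -> [39, 32, 16, 8, -41]

[54, 34, 10, -10, -11, -26, -28, -32]; [42, 34, 30, 12, 10, 8, -15, -20, -42]; [48, 32, 13, 1, -8, -23]; [51, 26, 10, -1, -4, -22, -24, -29, -38]; [39, 32, 16, 8, -41]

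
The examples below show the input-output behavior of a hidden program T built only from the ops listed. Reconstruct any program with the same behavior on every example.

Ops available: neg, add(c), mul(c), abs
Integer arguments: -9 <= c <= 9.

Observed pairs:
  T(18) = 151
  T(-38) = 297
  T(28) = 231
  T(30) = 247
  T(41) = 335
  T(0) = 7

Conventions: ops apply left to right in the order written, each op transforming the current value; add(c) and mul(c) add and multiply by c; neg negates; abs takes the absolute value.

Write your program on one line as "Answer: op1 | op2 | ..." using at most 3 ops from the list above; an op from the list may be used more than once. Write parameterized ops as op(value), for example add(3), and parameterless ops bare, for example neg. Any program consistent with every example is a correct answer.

mul(8) | add(7) | abs

Check, running the answer program on each example:
  18 -> 144 -> 151 -> 151
  -38 -> -304 -> -297 -> 297
  28 -> 224 -> 231 -> 231
  30 -> 240 -> 247 -> 247
  41 -> 328 -> 335 -> 335
  0 -> 0 -> 7 -> 7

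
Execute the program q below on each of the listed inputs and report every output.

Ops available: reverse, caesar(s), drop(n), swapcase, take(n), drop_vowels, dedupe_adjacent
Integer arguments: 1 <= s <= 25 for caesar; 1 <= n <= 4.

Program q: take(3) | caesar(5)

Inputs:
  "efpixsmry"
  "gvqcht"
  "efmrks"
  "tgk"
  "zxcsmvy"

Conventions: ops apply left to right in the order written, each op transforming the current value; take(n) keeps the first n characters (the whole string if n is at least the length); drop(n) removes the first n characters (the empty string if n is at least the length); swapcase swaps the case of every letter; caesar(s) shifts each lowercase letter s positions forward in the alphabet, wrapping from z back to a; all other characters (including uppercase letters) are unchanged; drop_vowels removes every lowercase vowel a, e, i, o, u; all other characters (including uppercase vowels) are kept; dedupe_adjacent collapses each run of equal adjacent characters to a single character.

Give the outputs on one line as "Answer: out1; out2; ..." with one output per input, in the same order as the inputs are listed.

Execution, op by op:
  "efpixsmry" -> "efp" -> "jku"
  "gvqcht" -> "gvq" -> "lav"
  "efmrks" -> "efm" -> "jkr"
  "tgk" -> "tgk" -> "ylp"
  "zxcsmvy" -> "zxc" -> "ech"

"jku"; "lav"; "jkr"; "ylp"; "ech"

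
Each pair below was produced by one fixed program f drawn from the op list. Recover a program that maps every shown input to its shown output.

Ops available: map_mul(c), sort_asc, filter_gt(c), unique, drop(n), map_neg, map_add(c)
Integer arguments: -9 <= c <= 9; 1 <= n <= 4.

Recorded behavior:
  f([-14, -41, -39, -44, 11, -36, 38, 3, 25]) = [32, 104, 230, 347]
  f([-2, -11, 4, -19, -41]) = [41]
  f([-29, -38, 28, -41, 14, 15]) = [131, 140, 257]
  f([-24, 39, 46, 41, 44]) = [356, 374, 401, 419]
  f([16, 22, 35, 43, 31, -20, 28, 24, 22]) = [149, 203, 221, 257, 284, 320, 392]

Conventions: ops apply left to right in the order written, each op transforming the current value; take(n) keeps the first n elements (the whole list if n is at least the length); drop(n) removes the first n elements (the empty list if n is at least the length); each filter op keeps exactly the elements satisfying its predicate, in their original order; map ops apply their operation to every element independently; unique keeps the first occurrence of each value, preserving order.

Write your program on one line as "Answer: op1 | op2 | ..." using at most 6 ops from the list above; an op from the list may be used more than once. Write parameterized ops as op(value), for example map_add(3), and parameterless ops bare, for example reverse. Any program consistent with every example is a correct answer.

unique | map_mul(9) | filter_gt(-5) | sort_asc | map_add(5)

Check, running the answer program on each example:
  [-14, -41, -39, -44, 11, -36, 38, 3, 25] -> [-14, -41, -39, -44, 11, -36, 38, 3, 25] -> [-126, -369, -351, -396, 99, -324, 342, 27, 225] -> [99, 342, 27, 225] -> [27, 99, 225, 342] -> [32, 104, 230, 347]
  [-2, -11, 4, -19, -41] -> [-2, -11, 4, -19, -41] -> [-18, -99, 36, -171, -369] -> [36] -> [36] -> [41]
  [-29, -38, 28, -41, 14, 15] -> [-29, -38, 28, -41, 14, 15] -> [-261, -342, 252, -369, 126, 135] -> [252, 126, 135] -> [126, 135, 252] -> [131, 140, 257]
  [-24, 39, 46, 41, 44] -> [-24, 39, 46, 41, 44] -> [-216, 351, 414, 369, 396] -> [351, 414, 369, 396] -> [351, 369, 396, 414] -> [356, 374, 401, 419]
  [16, 22, 35, 43, 31, -20, 28, 24, 22] -> [16, 22, 35, 43, 31, -20, 28, 24] -> [144, 198, 315, 387, 279, -180, 252, 216] -> [144, 198, 315, 387, 279, 252, 216] -> [144, 198, 216, 252, 279, 315, 387] -> [149, 203, 221, 257, 284, 320, 392]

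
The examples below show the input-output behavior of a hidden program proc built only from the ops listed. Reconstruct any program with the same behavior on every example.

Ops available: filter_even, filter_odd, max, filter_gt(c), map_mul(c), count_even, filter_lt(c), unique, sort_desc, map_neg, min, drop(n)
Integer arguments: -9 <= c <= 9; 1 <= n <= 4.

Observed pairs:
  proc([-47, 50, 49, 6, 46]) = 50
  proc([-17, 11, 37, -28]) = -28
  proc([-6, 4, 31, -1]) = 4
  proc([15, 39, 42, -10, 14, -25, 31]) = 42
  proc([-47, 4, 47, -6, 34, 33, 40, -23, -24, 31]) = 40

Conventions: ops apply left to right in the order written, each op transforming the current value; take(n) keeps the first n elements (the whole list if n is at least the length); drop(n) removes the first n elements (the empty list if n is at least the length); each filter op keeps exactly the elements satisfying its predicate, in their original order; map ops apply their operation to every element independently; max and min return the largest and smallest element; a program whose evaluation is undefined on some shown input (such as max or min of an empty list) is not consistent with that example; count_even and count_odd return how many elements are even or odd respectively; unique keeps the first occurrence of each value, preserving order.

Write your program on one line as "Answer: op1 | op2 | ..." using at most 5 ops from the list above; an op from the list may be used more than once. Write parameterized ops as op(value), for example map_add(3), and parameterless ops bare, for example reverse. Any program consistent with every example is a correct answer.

map_neg | filter_even | sort_desc | map_mul(-1) | max

Check, running the answer program on each example:
  [-47, 50, 49, 6, 46] -> [47, -50, -49, -6, -46] -> [-50, -6, -46] -> [-6, -46, -50] -> [6, 46, 50] -> 50
  [-17, 11, 37, -28] -> [17, -11, -37, 28] -> [28] -> [28] -> [-28] -> -28
  [-6, 4, 31, -1] -> [6, -4, -31, 1] -> [6, -4] -> [6, -4] -> [-6, 4] -> 4
  [15, 39, 42, -10, 14, -25, 31] -> [-15, -39, -42, 10, -14, 25, -31] -> [-42, 10, -14] -> [10, -14, -42] -> [-10, 14, 42] -> 42
  [-47, 4, 47, -6, 34, 33, 40, -23, -24, 31] -> [47, -4, -47, 6, -34, -33, -40, 23, 24, -31] -> [-4, 6, -34, -40, 24] -> [24, 6, -4, -34, -40] -> [-24, -6, 4, 34, 40] -> 40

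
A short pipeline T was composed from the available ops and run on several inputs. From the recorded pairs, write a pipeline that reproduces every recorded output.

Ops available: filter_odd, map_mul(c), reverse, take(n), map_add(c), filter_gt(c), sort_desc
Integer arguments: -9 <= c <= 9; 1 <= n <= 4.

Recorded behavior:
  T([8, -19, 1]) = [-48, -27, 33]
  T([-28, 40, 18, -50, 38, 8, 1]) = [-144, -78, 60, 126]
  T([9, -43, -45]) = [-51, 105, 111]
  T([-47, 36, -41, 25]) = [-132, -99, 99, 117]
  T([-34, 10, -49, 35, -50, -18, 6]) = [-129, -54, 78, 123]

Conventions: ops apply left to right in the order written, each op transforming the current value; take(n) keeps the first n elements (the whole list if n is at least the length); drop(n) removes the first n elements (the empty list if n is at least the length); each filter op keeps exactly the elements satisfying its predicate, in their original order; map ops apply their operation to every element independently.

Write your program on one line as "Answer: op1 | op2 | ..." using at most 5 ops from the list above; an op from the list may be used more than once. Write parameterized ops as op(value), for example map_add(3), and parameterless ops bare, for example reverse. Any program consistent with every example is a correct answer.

take(4) | sort_desc | map_add(8) | map_mul(-3)

Check, running the answer program on each example:
  [8, -19, 1] -> [8, -19, 1] -> [8, 1, -19] -> [16, 9, -11] -> [-48, -27, 33]
  [-28, 40, 18, -50, 38, 8, 1] -> [-28, 40, 18, -50] -> [40, 18, -28, -50] -> [48, 26, -20, -42] -> [-144, -78, 60, 126]
  [9, -43, -45] -> [9, -43, -45] -> [9, -43, -45] -> [17, -35, -37] -> [-51, 105, 111]
  [-47, 36, -41, 25] -> [-47, 36, -41, 25] -> [36, 25, -41, -47] -> [44, 33, -33, -39] -> [-132, -99, 99, 117]
  [-34, 10, -49, 35, -50, -18, 6] -> [-34, 10, -49, 35] -> [35, 10, -34, -49] -> [43, 18, -26, -41] -> [-129, -54, 78, 123]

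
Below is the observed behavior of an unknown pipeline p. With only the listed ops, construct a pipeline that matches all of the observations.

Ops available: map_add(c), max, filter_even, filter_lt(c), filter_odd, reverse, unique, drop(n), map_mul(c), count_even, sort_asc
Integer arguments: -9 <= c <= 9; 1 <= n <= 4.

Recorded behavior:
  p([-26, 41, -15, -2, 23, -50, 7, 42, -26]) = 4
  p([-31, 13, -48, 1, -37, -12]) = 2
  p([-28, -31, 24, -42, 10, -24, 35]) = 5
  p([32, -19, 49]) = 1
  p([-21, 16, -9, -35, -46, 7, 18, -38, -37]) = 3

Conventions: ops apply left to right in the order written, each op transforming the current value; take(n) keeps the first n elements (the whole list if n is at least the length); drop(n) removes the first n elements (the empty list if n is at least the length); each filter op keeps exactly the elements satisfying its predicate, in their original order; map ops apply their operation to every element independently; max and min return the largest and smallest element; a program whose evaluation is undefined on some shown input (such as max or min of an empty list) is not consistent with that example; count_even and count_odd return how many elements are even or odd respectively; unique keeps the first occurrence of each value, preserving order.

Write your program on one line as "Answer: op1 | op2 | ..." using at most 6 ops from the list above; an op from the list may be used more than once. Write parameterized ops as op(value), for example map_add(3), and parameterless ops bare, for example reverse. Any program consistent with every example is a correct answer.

sort_asc | map_mul(-9) | sort_asc | drop(1) | count_even

Check, running the answer program on each example:
  [-26, 41, -15, -2, 23, -50, 7, 42, -26] -> [-50, -26, -26, -15, -2, 7, 23, 41, 42] -> [450, 234, 234, 135, 18, -63, -207, -369, -378] -> [-378, -369, -207, -63, 18, 135, 234, 234, 450] -> [-369, -207, -63, 18, 135, 234, 234, 450] -> 4
  [-31, 13, -48, 1, -37, -12] -> [-48, -37, -31, -12, 1, 13] -> [432, 333, 279, 108, -9, -117] -> [-117, -9, 108, 279, 333, 432] -> [-9, 108, 279, 333, 432] -> 2
  [-28, -31, 24, -42, 10, -24, 35] -> [-42, -31, -28, -24, 10, 24, 35] -> [378, 279, 252, 216, -90, -216, -315] -> [-315, -216, -90, 216, 252, 279, 378] -> [-216, -90, 216, 252, 279, 378] -> 5
  [32, -19, 49] -> [-19, 32, 49] -> [171, -288, -441] -> [-441, -288, 171] -> [-288, 171] -> 1
  [-21, 16, -9, -35, -46, 7, 18, -38, -37] -> [-46, -38, -37, -35, -21, -9, 7, 16, 18] -> [414, 342, 333, 315, 189, 81, -63, -144, -162] -> [-162, -144, -63, 81, 189, 315, 333, 342, 414] -> [-144, -63, 81, 189, 315, 333, 342, 414] -> 3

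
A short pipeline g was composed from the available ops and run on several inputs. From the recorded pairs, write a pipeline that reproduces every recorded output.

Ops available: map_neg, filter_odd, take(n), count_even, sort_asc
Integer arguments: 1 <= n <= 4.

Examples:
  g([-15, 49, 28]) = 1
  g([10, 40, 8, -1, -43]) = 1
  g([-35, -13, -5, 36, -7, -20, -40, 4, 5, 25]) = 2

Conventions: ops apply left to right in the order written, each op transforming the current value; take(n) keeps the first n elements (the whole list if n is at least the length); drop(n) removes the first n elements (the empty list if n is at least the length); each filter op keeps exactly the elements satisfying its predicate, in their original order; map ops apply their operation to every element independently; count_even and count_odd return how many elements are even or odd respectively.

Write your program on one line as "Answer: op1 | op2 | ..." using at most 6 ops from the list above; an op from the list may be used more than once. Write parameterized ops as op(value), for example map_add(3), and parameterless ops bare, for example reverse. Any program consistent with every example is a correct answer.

sort_asc | map_neg | take(3) | sort_asc | count_even

Check, running the answer program on each example:
  [-15, 49, 28] -> [-15, 28, 49] -> [15, -28, -49] -> [15, -28, -49] -> [-49, -28, 15] -> 1
  [10, 40, 8, -1, -43] -> [-43, -1, 8, 10, 40] -> [43, 1, -8, -10, -40] -> [43, 1, -8] -> [-8, 1, 43] -> 1
  [-35, -13, -5, 36, -7, -20, -40, 4, 5, 25] -> [-40, -35, -20, -13, -7, -5, 4, 5, 25, 36] -> [40, 35, 20, 13, 7, 5, -4, -5, -25, -36] -> [40, 35, 20] -> [20, 35, 40] -> 2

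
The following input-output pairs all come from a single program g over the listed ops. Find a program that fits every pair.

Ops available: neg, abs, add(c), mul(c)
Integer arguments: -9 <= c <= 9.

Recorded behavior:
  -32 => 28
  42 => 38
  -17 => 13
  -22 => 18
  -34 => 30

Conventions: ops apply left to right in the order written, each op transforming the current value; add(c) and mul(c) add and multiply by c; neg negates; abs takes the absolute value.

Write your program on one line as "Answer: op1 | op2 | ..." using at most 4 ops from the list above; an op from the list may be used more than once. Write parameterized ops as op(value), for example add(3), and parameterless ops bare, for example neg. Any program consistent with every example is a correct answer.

neg | abs | add(-4)

Check, running the answer program on each example:
  -32 -> 32 -> 32 -> 28
  42 -> -42 -> 42 -> 38
  -17 -> 17 -> 17 -> 13
  -22 -> 22 -> 22 -> 18
  -34 -> 34 -> 34 -> 30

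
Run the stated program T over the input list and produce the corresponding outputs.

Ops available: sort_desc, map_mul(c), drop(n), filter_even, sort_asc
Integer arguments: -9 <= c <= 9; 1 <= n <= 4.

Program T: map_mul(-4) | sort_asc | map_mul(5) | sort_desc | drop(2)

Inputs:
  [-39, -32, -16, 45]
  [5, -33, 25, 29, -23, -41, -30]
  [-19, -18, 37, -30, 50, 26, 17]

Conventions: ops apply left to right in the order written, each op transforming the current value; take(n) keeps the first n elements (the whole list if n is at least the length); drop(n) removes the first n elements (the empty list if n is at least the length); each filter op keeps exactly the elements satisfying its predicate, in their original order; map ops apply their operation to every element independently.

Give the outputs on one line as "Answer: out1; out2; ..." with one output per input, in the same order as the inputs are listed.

Execution, op by op:
  [-39, -32, -16, 45] -> [156, 128, 64, -180] -> [-180, 64, 128, 156] -> [-900, 320, 640, 780] -> [780, 640, 320, -900] -> [320, -900]
  [5, -33, 25, 29, -23, -41, -30] -> [-20, 132, -100, -116, 92, 164, 120] -> [-116, -100, -20, 92, 120, 132, 164] -> [-580, -500, -100, 460, 600, 660, 820] -> [820, 660, 600, 460, -100, -500, -580] -> [600, 460, -100, -500, -580]
  [-19, -18, 37, -30, 50, 26, 17] -> [76, 72, -148, 120, -200, -104, -68] -> [-200, -148, -104, -68, 72, 76, 120] -> [-1000, -740, -520, -340, 360, 380, 600] -> [600, 380, 360, -340, -520, -740, -1000] -> [360, -340, -520, -740, -1000]

[320, -900]; [600, 460, -100, -500, -580]; [360, -340, -520, -740, -1000]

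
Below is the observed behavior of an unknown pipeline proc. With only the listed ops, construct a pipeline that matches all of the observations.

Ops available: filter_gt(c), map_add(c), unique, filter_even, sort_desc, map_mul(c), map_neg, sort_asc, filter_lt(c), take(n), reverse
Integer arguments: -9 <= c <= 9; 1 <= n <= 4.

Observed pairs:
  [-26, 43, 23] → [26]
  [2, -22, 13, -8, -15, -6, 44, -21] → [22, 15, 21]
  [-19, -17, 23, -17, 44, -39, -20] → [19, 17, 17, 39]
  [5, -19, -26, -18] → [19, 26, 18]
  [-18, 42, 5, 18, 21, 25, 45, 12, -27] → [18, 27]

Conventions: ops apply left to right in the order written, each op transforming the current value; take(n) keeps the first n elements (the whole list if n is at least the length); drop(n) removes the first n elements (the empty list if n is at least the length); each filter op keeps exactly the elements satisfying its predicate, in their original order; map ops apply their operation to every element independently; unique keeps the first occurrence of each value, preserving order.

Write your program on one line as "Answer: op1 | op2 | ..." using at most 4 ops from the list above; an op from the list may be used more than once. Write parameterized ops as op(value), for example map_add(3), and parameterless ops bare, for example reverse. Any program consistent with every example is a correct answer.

map_neg | filter_gt(2) | filter_gt(8) | take(4)

Check, running the answer program on each example:
  [-26, 43, 23] -> [26, -43, -23] -> [26] -> [26] -> [26]
  [2, -22, 13, -8, -15, -6, 44, -21] -> [-2, 22, -13, 8, 15, 6, -44, 21] -> [22, 8, 15, 6, 21] -> [22, 15, 21] -> [22, 15, 21]
  [-19, -17, 23, -17, 44, -39, -20] -> [19, 17, -23, 17, -44, 39, 20] -> [19, 17, 17, 39, 20] -> [19, 17, 17, 39, 20] -> [19, 17, 17, 39]
  [5, -19, -26, -18] -> [-5, 19, 26, 18] -> [19, 26, 18] -> [19, 26, 18] -> [19, 26, 18]
  [-18, 42, 5, 18, 21, 25, 45, 12, -27] -> [18, -42, -5, -18, -21, -25, -45, -12, 27] -> [18, 27] -> [18, 27] -> [18, 27]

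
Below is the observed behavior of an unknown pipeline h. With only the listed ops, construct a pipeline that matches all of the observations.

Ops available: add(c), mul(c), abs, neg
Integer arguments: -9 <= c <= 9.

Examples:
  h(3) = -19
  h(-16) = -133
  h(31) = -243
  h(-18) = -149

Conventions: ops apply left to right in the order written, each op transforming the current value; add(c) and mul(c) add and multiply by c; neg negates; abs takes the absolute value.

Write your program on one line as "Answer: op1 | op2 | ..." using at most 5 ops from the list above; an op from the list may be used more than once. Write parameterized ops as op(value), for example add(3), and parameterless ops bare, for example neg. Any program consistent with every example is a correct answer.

mul(8) | add(-5) | abs | neg

Check, running the answer program on each example:
  3 -> 24 -> 19 -> 19 -> -19
  -16 -> -128 -> -133 -> 133 -> -133
  31 -> 248 -> 243 -> 243 -> -243
  -18 -> -144 -> -149 -> 149 -> -149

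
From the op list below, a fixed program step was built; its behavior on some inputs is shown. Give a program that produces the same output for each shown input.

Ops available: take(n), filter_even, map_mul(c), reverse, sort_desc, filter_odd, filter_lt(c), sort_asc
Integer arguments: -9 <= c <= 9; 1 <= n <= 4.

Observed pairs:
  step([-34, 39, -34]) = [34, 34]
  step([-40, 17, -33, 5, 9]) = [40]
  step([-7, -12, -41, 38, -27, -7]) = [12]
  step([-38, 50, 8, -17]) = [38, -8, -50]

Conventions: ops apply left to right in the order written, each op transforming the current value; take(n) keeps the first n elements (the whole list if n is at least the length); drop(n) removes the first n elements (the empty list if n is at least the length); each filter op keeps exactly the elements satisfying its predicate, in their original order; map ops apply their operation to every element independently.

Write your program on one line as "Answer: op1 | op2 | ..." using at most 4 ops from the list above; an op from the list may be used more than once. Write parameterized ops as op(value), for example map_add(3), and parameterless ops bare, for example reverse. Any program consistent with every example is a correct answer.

sort_asc | map_mul(-1) | take(4) | filter_even

Check, running the answer program on each example:
  [-34, 39, -34] -> [-34, -34, 39] -> [34, 34, -39] -> [34, 34, -39] -> [34, 34]
  [-40, 17, -33, 5, 9] -> [-40, -33, 5, 9, 17] -> [40, 33, -5, -9, -17] -> [40, 33, -5, -9] -> [40]
  [-7, -12, -41, 38, -27, -7] -> [-41, -27, -12, -7, -7, 38] -> [41, 27, 12, 7, 7, -38] -> [41, 27, 12, 7] -> [12]
  [-38, 50, 8, -17] -> [-38, -17, 8, 50] -> [38, 17, -8, -50] -> [38, 17, -8, -50] -> [38, -8, -50]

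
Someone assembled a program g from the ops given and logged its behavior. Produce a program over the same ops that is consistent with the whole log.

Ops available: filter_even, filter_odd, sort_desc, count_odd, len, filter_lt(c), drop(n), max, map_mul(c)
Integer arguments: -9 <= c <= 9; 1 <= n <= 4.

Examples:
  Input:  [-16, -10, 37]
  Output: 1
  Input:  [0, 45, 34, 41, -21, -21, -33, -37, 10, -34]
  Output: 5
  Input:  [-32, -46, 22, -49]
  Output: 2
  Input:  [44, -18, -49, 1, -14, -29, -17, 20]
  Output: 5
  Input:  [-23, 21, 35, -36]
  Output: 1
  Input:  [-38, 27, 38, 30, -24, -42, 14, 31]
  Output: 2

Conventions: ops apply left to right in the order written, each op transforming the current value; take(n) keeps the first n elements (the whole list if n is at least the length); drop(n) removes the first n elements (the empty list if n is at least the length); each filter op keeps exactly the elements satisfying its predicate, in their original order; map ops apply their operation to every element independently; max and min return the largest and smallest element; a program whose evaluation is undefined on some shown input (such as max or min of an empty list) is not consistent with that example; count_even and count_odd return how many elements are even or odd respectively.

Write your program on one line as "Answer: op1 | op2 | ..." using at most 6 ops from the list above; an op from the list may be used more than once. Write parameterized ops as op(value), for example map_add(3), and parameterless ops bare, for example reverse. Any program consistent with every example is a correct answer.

drop(1) | sort_desc | filter_lt(-2) | map_mul(9) | len

Check, running the answer program on each example:
  [-16, -10, 37] -> [-10, 37] -> [37, -10] -> [-10] -> [-90] -> 1
  [0, 45, 34, 41, -21, -21, -33, -37, 10, -34] -> [45, 34, 41, -21, -21, -33, -37, 10, -34] -> [45, 41, 34, 10, -21, -21, -33, -34, -37] -> [-21, -21, -33, -34, -37] -> [-189, -189, -297, -306, -333] -> 5
  [-32, -46, 22, -49] -> [-46, 22, -49] -> [22, -46, -49] -> [-46, -49] -> [-414, -441] -> 2
  [44, -18, -49, 1, -14, -29, -17, 20] -> [-18, -49, 1, -14, -29, -17, 20] -> [20, 1, -14, -17, -18, -29, -49] -> [-14, -17, -18, -29, -49] -> [-126, -153, -162, -261, -441] -> 5
  [-23, 21, 35, -36] -> [21, 35, -36] -> [35, 21, -36] -> [-36] -> [-324] -> 1
  [-38, 27, 38, 30, -24, -42, 14, 31] -> [27, 38, 30, -24, -42, 14, 31] -> [38, 31, 30, 27, 14, -24, -42] -> [-24, -42] -> [-216, -378] -> 2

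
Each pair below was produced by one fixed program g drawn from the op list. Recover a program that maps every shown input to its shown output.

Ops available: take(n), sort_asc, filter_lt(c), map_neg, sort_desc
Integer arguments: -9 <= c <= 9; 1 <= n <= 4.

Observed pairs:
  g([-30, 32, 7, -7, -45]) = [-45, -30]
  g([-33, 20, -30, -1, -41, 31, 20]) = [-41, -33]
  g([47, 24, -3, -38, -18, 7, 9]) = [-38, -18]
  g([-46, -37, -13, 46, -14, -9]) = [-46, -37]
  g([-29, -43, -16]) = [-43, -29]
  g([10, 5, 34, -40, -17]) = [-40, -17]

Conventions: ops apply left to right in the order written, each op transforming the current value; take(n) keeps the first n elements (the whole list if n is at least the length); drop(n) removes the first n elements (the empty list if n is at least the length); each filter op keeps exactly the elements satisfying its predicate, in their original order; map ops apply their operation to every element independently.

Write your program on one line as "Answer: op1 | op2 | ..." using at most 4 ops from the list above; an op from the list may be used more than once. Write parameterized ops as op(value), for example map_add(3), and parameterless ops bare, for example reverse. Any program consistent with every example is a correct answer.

sort_desc | sort_asc | filter_lt(3) | take(2)

Check, running the answer program on each example:
  [-30, 32, 7, -7, -45] -> [32, 7, -7, -30, -45] -> [-45, -30, -7, 7, 32] -> [-45, -30, -7] -> [-45, -30]
  [-33, 20, -30, -1, -41, 31, 20] -> [31, 20, 20, -1, -30, -33, -41] -> [-41, -33, -30, -1, 20, 20, 31] -> [-41, -33, -30, -1] -> [-41, -33]
  [47, 24, -3, -38, -18, 7, 9] -> [47, 24, 9, 7, -3, -18, -38] -> [-38, -18, -3, 7, 9, 24, 47] -> [-38, -18, -3] -> [-38, -18]
  [-46, -37, -13, 46, -14, -9] -> [46, -9, -13, -14, -37, -46] -> [-46, -37, -14, -13, -9, 46] -> [-46, -37, -14, -13, -9] -> [-46, -37]
  [-29, -43, -16] -> [-16, -29, -43] -> [-43, -29, -16] -> [-43, -29, -16] -> [-43, -29]
  [10, 5, 34, -40, -17] -> [34, 10, 5, -17, -40] -> [-40, -17, 5, 10, 34] -> [-40, -17] -> [-40, -17]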